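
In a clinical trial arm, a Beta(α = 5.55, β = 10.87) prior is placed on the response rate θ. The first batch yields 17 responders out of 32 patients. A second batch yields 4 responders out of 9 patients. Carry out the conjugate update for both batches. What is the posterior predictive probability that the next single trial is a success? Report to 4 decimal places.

0.4624

The Beta prior is conjugate to a Binomial/Bernoulli likelihood; the update adds successes to α and failures to β.
After batch 1: Beta(5.55+17, 10.87+15) = Beta(22.55, 25.87).
After batch 2: Beta(22.55+4, 25.87+5) = Beta(26.55, 30.87).
For a single future Bernoulli trial, P(success | data) = α/(α+β) = 0.4624.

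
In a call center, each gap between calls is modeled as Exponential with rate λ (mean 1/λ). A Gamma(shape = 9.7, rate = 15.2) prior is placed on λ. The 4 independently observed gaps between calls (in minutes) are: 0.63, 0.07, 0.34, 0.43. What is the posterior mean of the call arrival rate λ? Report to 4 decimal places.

With a Gamma(shape α, rate β) prior on the exponential rate λ, the posterior after n observations with total T = Σxᵢ is Gamma(α+n, β+T).
Sum of observations T = 1.47 minutes; n = 4.
Posterior: Gamma(9.7+4, 15.2+1.47) = Gamma(13.7, 16.67).
Posterior mean of λ = α/β = 13.7/16.67 = 0.8218.

0.8218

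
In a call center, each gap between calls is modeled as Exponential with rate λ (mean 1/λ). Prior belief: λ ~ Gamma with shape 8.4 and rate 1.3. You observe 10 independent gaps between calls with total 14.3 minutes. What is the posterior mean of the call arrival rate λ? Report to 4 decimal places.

1.1795

With a Gamma(shape α, rate β) prior on the exponential rate λ, the posterior after n observations with total T = Σxᵢ is Gamma(α+n, β+T).
Posterior: Gamma(8.4+10, 1.3+14.3) = Gamma(18.4, 15.6).
Posterior mean of λ = α/β = 18.4/15.6 = 1.1795.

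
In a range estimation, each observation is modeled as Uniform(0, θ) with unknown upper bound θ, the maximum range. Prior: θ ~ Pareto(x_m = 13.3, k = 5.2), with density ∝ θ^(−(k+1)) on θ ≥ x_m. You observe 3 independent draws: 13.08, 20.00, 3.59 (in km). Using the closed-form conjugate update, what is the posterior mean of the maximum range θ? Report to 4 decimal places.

22.7778

A Pareto(scale x_m, shape k) prior on the upper bound θ of Uniform(0, θ) is conjugate: posterior is Pareto(max(x_m, max xᵢ), k + n).
Sample maximum = 20.00; prior scale x_m = 13.3 → posterior scale = max = 20.00.
Posterior shape = 5.2 + 3 = 8.2.
E[θ|data] = k·x_m/(k−1) = 8.2·20.00/7.2 = 22.7778.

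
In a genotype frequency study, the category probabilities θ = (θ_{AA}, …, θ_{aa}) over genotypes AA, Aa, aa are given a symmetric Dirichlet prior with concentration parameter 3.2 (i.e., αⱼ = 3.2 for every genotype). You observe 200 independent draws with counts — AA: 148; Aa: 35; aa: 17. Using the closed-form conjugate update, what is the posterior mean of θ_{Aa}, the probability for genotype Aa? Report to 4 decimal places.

0.1823

The Dirichlet prior is conjugate to the Multinomial likelihood: each posterior αⱼ = prior αⱼ + observed count nⱼ.
Posterior concentration: (151.2, 38.2, 20.2), total = 209.6.
E[θ_{Aa}|data] = α_{Aa}/Σα = 38.2/209.6 = 0.1823.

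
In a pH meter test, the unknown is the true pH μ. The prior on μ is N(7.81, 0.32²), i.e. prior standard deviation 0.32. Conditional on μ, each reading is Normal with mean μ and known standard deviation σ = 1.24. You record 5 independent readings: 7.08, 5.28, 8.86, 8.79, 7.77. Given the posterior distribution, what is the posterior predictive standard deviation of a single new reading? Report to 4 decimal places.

1.2706

For Normal data with known variance σ², a Normal(μ₀, σ₀²) prior on μ is conjugate. Posterior precision = 1/σ₀² + n/σ²; posterior mean is the precision-weighted average of μ₀ and x̄.
σ₀² = 0.32² = 0.1024, σ² = 1.24² = 1.5376; σ² + n·σ₀² = 1.5376 + 5·0.1024 = 2.0496.
Posterior precision = 1/σ₀² + n/σ² = 1/0.1024 + 5/1.5376 = (σ² + n·σ₀²)/(σ₀²σ²) = 2.0496/(0.1024·1.5376); posterior variance σₙ² = σ₀²σ²/(σ² + n·σ₀²) = 0.1024·1.5376/2.0496 = 0.076820.
Predictive variance for one new observation = σₙ² + σ² = 0.1024·1.5376/2.0496 + 1.5376 = σ²·(σ₀² + 2.0496)/2.0496 = 1.5376·2.152/2.0496 = 1.614420; SD = √(1.5376·2.152/2.0496) = 1.2706.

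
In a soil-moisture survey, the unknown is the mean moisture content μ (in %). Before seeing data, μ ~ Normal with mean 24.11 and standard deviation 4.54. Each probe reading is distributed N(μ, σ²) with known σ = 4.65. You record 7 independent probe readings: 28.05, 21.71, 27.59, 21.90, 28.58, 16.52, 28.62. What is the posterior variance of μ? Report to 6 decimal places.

For Normal data with known variance σ², a Normal(μ₀, σ₀²) prior on μ is conjugate. Posterior precision = 1/σ₀² + n/σ²; posterior mean is the precision-weighted average of μ₀ and x̄.
σ₀² = 4.54² = 20.6116, σ² = 4.65² = 21.6225; σ² + n·σ₀² = 21.6225 + 7·20.6116 = 165.9037.
Posterior precision = 1/σ₀² + n/σ² = 1/20.6116 + 7/21.6225 = (σ² + n·σ₀²)/(σ₀²σ²) = 165.9037/(20.6116·21.6225); posterior variance σₙ² = σ₀²σ²/(σ² + n·σ₀²) = 20.6116·21.6225/165.9037 = 2.686343.

2.686343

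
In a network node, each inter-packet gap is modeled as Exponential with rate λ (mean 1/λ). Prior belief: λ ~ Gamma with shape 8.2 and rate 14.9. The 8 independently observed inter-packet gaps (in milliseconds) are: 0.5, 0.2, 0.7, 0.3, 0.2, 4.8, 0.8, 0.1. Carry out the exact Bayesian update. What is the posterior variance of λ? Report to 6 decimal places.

With a Gamma(shape α, rate β) prior on the exponential rate λ, the posterior after n observations with total T = Σxᵢ is Gamma(α+n, β+T).
Sum of observations T = 7.6 milliseconds; n = 8.
Posterior: Gamma(8.2+8, 14.9+7.6) = Gamma(16.2, 22.5).
Var = α/β² = 0.032000.

0.032000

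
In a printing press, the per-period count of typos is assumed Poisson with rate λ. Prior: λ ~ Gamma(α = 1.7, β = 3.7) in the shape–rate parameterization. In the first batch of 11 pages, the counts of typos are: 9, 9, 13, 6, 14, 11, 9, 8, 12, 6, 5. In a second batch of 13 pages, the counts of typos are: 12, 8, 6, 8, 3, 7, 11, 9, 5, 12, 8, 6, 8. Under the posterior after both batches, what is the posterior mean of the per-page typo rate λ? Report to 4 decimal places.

7.4621

With a Gamma(shape α, rate β) prior, the Poisson likelihood is conjugate: the posterior is Gamma(α + ΣXᵢ, β + n).
Batch 1: sum of counts S = 102 over n = 11 pages.
After batch 1: Gamma(α+S, β+n) = Gamma(1.7+102, 3.7+11) = Gamma(103.7, 14.7).
Batch 2: sum of counts S = 103 over n = 13 pages.
After batch 2: Gamma(α+S, β+n) = Gamma(103.7+103, 14.7+13) = Gamma(206.7, 27.7).
Posterior mean = α/β = 206.7/27.7 = 7.4621.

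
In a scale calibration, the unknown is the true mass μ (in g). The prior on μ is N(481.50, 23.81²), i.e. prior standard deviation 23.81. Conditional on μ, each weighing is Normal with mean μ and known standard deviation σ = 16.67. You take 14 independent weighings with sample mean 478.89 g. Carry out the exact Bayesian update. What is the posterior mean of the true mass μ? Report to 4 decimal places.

For Normal data with known variance σ², a Normal(μ₀, σ₀²) prior on μ is conjugate. Posterior precision = 1/σ₀² + n/σ²; posterior mean is the precision-weighted average of μ₀ and x̄.
n·x̄ = 14·478.89 = 6704.46.
σ₀² = 23.81² = 566.9161, σ² = 16.67² = 277.8889; σ² + n·σ₀² = 277.8889 + 14·566.9161 = 8214.7143.
Posterior mean = (μ₀/σ₀² + n·x̄/σ²)/(1/σ₀² + n/σ²) = (σ²·μ₀ + σ₀²·n·x̄)/(σ² + n·σ₀²) = (277.8889·481.50 + 566.9161·6704.46)/8214.7143 = 3934669.821156/8214.7143 = 478.9783.

478.9783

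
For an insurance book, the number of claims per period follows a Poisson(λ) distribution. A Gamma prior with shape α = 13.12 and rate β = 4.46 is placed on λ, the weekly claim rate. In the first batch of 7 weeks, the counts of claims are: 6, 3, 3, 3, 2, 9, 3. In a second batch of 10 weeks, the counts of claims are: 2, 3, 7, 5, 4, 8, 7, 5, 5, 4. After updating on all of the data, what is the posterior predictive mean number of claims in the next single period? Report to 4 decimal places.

4.2926

With a Gamma(shape α, rate β) prior, the Poisson likelihood is conjugate: the posterior is Gamma(α + ΣXᵢ, β + n).
Batch 1: sum of counts S = 29 over n = 7 weeks.
After batch 1: Gamma(α+S, β+n) = Gamma(13.12+29, 4.46+7) = Gamma(42.12, 11.46).
Batch 2: sum of counts S = 50 over n = 10 weeks.
After batch 2: Gamma(α+S, β+n) = Gamma(42.12+50, 11.46+10) = Gamma(92.12, 21.46).
The predictive distribution for one future period is NegBinom with mean α/β = 4.2926.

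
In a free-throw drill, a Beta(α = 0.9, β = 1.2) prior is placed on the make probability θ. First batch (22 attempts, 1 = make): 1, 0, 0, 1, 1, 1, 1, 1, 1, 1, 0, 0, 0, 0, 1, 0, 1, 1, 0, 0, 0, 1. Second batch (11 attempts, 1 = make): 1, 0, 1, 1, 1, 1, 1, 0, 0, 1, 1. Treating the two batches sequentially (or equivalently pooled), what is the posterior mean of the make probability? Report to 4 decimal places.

0.5954

The Beta prior is conjugate to a Binomial/Bernoulli likelihood; the update adds successes to α and failures to β.
After batch 1: Beta(0.9+12, 1.2+10) = Beta(12.9, 11.2).
After batch 2: Beta(12.9+8, 11.2+3) = Beta(20.9, 14.2).
Posterior mean = α/(α+β) = 20.9/35.1 = 0.5954.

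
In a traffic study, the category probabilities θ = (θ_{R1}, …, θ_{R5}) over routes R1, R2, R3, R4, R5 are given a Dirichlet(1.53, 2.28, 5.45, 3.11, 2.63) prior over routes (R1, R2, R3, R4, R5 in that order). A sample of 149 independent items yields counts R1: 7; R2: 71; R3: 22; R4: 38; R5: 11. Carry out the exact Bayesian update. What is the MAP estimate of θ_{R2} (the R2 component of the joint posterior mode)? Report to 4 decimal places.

The Dirichlet prior is conjugate to the Multinomial likelihood: each posterior αⱼ = prior αⱼ + observed count nⱼ.
Posterior concentration: (8.53, 73.28, 27.45, 41.11, 13.63), total = 164.00.
Joint mode component: (α_{R2}−1)/(Σα−K) = 72.28/159.00 = 0.4546.

0.4546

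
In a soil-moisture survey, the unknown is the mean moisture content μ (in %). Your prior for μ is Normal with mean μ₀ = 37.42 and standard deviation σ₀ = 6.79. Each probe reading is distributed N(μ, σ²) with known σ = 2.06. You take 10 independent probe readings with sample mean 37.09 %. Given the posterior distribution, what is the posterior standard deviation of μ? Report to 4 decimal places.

For Normal data with known variance σ², a Normal(μ₀, σ₀²) prior on μ is conjugate. Posterior precision = 1/σ₀² + n/σ²; posterior mean is the precision-weighted average of μ₀ and x̄.
σ₀² = 6.79² = 46.1041, σ² = 2.06² = 4.2436; σ² + n·σ₀² = 4.2436 + 10·46.1041 = 465.2846.
Posterior precision = 1/σ₀² + n/σ² = 1/46.1041 + 10/4.2436 = (σ² + n·σ₀²)/(σ₀²σ²) = 465.2846/(46.1041·4.2436); posterior variance σₙ² = σ₀²σ²/(σ² + n·σ₀²) = 46.1041·4.2436/465.2846 = 0.420490.
Posterior SD = √σₙ² = √(46.1041·4.2436/465.2846) = 0.6485.

0.6485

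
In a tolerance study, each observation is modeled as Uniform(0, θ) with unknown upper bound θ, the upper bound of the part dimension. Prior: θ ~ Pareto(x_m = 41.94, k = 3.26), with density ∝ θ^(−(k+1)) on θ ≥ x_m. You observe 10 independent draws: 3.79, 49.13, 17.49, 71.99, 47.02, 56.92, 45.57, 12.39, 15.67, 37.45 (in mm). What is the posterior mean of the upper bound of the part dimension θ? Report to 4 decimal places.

A Pareto(scale x_m, shape k) prior on the upper bound θ of Uniform(0, θ) is conjugate: posterior is Pareto(max(x_m, max xᵢ), k + n).
Sample maximum = 71.99; prior scale x_m = 41.94 → posterior scale = max = 71.99.
Posterior shape = 3.26 + 10 = 13.26.
E[θ|data] = k·x_m/(k−1) = 13.26·71.99/12.26 = 77.8619.

77.8619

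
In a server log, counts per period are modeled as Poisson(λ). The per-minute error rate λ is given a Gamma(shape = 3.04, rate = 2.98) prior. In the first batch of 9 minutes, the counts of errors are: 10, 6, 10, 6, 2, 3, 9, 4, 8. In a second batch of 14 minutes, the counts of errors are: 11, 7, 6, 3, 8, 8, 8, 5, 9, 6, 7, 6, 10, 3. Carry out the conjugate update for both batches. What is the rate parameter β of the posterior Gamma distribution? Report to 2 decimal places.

With a Gamma(shape α, rate β) prior, the Poisson likelihood is conjugate: the posterior is Gamma(α + ΣXᵢ, β + n).
Batch 1: sum of counts S = 58 over n = 9 minutes.
After batch 1: Gamma(α+S, β+n) = Gamma(3.04+58, 2.98+9) = Gamma(61.04, 11.98).
Batch 2: sum of counts S = 97 over n = 14 minutes.
After batch 2: Gamma(α+S, β+n) = Gamma(61.04+97, 11.98+14) = Gamma(158.04, 25.98).
Posterior β = 25.98.

25.98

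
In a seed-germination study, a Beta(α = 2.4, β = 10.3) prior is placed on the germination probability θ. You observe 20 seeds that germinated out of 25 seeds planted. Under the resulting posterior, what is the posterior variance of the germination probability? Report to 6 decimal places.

The Beta prior is conjugate to a Binomial/Bernoulli likelihood; the update adds successes to α and failures to β.
Posterior: Beta(α+k, β+n−k) = Beta(2.4+20, 10.3+5) = Beta(22.4, 15.3).
Var = αβ/((α+β)²(α+β+1)) = 22.4·15.3/(37.7²·38.7) = 0.006231.

0.006231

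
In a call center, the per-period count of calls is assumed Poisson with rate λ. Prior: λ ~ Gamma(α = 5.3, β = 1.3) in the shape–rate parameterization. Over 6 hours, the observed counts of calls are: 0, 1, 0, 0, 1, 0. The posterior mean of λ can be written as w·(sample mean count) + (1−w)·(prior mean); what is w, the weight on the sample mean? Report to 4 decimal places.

With a Gamma(shape α, rate β) prior, the Poisson likelihood is conjugate: the posterior is Gamma(α + ΣXᵢ, β + n).
Posterior mean = (α₀+S)/(β₀+n) = [n/(β₀+n)]·(S/n) + [β₀/(β₀+n)]·(α₀/β₀), so only n and β₀ enter the weight.
Weight on data w = n/(β₀+n) = 6/(1.3+6) = 6/7.3 = 0.8219.

0.8219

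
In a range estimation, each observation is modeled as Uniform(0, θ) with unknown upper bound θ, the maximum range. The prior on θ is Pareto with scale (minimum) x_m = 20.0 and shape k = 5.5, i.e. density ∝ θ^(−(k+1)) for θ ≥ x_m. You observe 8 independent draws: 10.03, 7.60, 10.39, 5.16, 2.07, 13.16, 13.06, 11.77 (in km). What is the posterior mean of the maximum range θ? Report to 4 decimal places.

21.6000

A Pareto(scale x_m, shape k) prior on the upper bound θ of Uniform(0, θ) is conjugate: posterior is Pareto(max(x_m, max xᵢ), k + n).
Sample maximum = 13.16; prior scale x_m = 20.0 → posterior scale = max = 20.00.
Posterior shape = 5.5 + 8 = 13.5.
E[θ|data] = k·x_m/(k−1) = 13.5·20.00/12.5 = 21.6000.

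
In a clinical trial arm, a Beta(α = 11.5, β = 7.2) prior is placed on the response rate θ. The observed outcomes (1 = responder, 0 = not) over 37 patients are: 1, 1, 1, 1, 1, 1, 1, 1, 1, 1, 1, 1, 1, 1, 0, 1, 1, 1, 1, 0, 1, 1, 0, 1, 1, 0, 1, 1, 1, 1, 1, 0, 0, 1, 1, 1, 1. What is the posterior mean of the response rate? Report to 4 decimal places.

0.7630

The Beta prior is conjugate to a Binomial/Bernoulli likelihood; the update adds successes to α and failures to β.
Posterior: Beta(α+k, β+n−k) = Beta(11.5+31, 7.2+6) = Beta(42.5, 13.2).
Posterior mean = α/(α+β) = 42.5/55.7 = 0.7630.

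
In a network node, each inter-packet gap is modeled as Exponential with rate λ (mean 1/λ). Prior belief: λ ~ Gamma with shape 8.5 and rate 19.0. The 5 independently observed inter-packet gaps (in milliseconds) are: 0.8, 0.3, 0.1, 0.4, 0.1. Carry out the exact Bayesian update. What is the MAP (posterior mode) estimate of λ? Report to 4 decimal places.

With a Gamma(shape α, rate β) prior on the exponential rate λ, the posterior after n observations with total T = Σxᵢ is Gamma(α+n, β+T).
Sum of observations T = 1.7 milliseconds; n = 5.
Posterior: Gamma(8.5+5, 19.0+1.7) = Gamma(13.5, 20.7).
Mode = (α−1)/β = 0.6039.

0.6039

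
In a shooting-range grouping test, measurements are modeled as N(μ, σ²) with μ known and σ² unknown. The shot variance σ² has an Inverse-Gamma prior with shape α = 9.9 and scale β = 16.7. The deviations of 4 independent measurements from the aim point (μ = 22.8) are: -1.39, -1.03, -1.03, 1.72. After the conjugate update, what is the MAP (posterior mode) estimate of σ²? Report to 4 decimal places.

1.5664

With known mean μ and an Inverse-Gamma(α, β) prior on σ², the Normal likelihood is conjugate: posterior is Inv-Gamma(α + n/2, β + Σ(xᵢ−μ)²/2).
Σ(xᵢ−μ)² = (-1.39)² + (-1.03)² + (-1.03)² + (1.72)² = 7.0123.
Posterior: Inv-Gamma(9.9 + 4/2, 16.7 + 7.0123/2) = Inv-Gamma(11.90, 20.20615).
Mode = β/(α+1) = 20.20615/12.90 = 1.5664.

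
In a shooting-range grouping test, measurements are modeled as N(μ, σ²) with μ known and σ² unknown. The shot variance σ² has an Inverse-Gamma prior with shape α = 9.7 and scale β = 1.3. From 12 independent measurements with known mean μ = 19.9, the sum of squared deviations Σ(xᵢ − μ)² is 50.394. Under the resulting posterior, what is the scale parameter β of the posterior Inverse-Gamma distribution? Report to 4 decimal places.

26.4970

With known mean μ and an Inverse-Gamma(α, β) prior on σ², the Normal likelihood is conjugate: posterior is Inv-Gamma(α + n/2, β + Σ(xᵢ−μ)²/2).
Posterior: Inv-Gamma(9.7 + 12/2, 1.3 + 50.394/2) = Inv-Gamma(15.70, 26.4970).
Posterior β = 26.4970.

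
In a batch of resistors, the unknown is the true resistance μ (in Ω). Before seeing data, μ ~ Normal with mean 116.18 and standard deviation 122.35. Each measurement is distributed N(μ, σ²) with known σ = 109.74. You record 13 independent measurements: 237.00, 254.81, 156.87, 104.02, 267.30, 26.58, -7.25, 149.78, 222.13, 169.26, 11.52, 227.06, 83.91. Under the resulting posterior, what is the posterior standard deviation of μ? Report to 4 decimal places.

For Normal data with known variance σ², a Normal(μ₀, σ₀²) prior on μ is conjugate. Posterior precision = 1/σ₀² + n/σ²; posterior mean is the precision-weighted average of μ₀ and x̄.
σ₀² = 122.35² = 14969.5225, σ² = 109.74² = 12042.8676; σ² + n·σ₀² = 12042.8676 + 13·14969.5225 = 206646.6601.
Posterior precision = 1/σ₀² + n/σ² = 1/14969.5225 + 13/12042.8676 = (σ² + n·σ₀²)/(σ₀²σ²) = 206646.6601/(14969.5225·12042.8676); posterior variance σₙ² = σ₀²σ²/(σ² + n·σ₀²) = 14969.5225·12042.8676/206646.6601 = 872.387569.
Posterior SD = √σₙ² = √(14969.5225·12042.8676/206646.6601) = 29.5362.

29.5362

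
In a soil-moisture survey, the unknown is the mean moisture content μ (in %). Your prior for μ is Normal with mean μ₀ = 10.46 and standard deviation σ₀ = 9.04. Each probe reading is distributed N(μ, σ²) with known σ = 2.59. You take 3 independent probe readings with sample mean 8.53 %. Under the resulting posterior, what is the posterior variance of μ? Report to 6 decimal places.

For Normal data with known variance σ², a Normal(μ₀, σ₀²) prior on μ is conjugate. Posterior precision = 1/σ₀² + n/σ²; posterior mean is the precision-weighted average of μ₀ and x̄.
σ₀² = 9.04² = 81.7216, σ² = 2.59² = 6.7081; σ² + n·σ₀² = 6.7081 + 3·81.7216 = 251.8729.
Posterior precision = 1/σ₀² + n/σ² = 1/81.7216 + 3/6.7081 = (σ² + n·σ₀²)/(σ₀²σ²) = 251.8729/(81.7216·6.7081); posterior variance σₙ² = σ₀²σ²/(σ² + n·σ₀²) = 81.7216·6.7081/251.8729 = 2.176481.

2.176481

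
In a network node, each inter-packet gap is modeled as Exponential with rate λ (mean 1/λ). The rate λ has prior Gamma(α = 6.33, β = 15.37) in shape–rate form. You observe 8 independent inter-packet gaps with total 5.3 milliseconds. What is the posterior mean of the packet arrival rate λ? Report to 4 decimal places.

With a Gamma(shape α, rate β) prior on the exponential rate λ, the posterior after n observations with total T = Σxᵢ is Gamma(α+n, β+T).
Posterior: Gamma(6.33+8, 15.37+5.3) = Gamma(14.33, 20.67).
Posterior mean of λ = α/β = 14.33/20.67 = 0.6933.

0.6933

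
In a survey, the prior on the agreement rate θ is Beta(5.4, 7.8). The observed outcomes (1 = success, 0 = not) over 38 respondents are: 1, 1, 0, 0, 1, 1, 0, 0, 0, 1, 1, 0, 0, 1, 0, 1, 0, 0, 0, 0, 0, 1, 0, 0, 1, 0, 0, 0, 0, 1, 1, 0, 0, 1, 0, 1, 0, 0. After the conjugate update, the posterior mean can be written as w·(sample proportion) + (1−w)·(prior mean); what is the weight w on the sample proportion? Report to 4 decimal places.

0.7422

The Beta prior is conjugate to a Binomial/Bernoulli likelihood; the update adds successes to α and failures to β.
Posterior mean = (α₀+k)/(α₀+β₀+n) = [n/(α₀+β₀+n)]·(k/n) + [(α₀+β₀)/(α₀+β₀+n)]·α₀/(α₀+β₀), so only n and the prior enter the weight.
The weight on the data is w = n/(α₀+β₀+n) = 38/(5.4+7.8+38) = 38/51.2 = 0.7422.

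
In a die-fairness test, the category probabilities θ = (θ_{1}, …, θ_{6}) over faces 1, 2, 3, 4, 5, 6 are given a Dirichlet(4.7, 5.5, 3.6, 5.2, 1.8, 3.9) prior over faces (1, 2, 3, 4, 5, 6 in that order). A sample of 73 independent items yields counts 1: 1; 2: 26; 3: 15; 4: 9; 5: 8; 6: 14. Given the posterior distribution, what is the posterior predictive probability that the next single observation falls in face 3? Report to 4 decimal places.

The Dirichlet prior is conjugate to the Multinomial likelihood: each posterior αⱼ = prior αⱼ + observed count nⱼ.
Posterior concentration: (5.7, 31.5, 18.6, 14.2, 9.8, 17.9), total = 97.7.
P(next = 3 | data) = α_{3}/Σα = 0.1904.

0.1904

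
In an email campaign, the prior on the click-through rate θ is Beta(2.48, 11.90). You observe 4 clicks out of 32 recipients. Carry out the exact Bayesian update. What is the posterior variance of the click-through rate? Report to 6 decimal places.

0.002537

The Beta prior is conjugate to a Binomial/Bernoulli likelihood; the update adds successes to α and failures to β.
Posterior: Beta(α+k, β+n−k) = Beta(2.48+4, 11.90+28) = Beta(6.48, 39.90).
Var = αβ/((α+β)²(α+β+1)) = 6.48·39.90/(46.38²·47.38) = 0.002537.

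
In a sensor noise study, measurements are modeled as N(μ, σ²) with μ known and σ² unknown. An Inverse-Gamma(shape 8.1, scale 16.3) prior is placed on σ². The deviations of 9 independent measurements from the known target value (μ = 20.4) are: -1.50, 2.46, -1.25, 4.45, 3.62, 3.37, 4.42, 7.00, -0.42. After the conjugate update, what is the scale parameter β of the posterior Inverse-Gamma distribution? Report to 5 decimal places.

With known mean μ and an Inverse-Gamma(α, β) prior on σ², the Normal likelihood is conjugate: posterior is Inv-Gamma(α + n/2, β + Σ(xᵢ−μ)²/2).
Σ(xᵢ−μ)² = (-1.50)² + (2.46)² + (-1.25)² + (4.45)² + (3.62)² + (3.37)² + (4.42)² + (7.00)² + (-0.42)² = 122.8407.
Posterior: Inv-Gamma(8.1 + 9/2, 16.3 + 122.8407/2) = Inv-Gamma(12.60, 77.72035).
Posterior β = 77.72035.

77.72035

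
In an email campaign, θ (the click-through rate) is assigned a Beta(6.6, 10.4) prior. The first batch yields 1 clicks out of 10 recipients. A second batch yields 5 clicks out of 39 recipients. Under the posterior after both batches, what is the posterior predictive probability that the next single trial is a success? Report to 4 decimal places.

0.1909

The Beta prior is conjugate to a Binomial/Bernoulli likelihood; the update adds successes to α and failures to β.
After batch 1: Beta(6.6+1, 10.4+9) = Beta(7.6, 19.4).
After batch 2: Beta(7.6+5, 19.4+34) = Beta(12.6, 53.4).
For a single future Bernoulli trial, P(success | data) = α/(α+β) = 0.1909.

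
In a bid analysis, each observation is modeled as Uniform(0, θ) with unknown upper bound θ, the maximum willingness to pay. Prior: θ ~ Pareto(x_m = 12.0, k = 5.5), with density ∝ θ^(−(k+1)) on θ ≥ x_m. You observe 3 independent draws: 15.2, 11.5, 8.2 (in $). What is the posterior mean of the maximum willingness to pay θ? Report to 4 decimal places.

A Pareto(scale x_m, shape k) prior on the upper bound θ of Uniform(0, θ) is conjugate: posterior is Pareto(max(x_m, max xᵢ), k + n).
Sample maximum = 15.2; prior scale x_m = 12.0 → posterior scale = max = 15.2.
Posterior shape = 5.5 + 3 = 8.5.
E[θ|data] = k·x_m/(k−1) = 8.5·15.2/7.5 = 17.2267.

17.2267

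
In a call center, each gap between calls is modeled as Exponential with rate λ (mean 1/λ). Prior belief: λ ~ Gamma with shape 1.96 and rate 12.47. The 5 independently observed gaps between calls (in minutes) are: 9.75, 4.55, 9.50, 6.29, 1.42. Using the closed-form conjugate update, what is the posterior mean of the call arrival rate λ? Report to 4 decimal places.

With a Gamma(shape α, rate β) prior on the exponential rate λ, the posterior after n observations with total T = Σxᵢ is Gamma(α+n, β+T).
Sum of observations T = 31.51 minutes; n = 5.
Posterior: Gamma(1.96+5, 12.47+31.51) = Gamma(6.96, 43.98).
Posterior mean of λ = α/β = 6.96/43.98 = 0.1583.

0.1583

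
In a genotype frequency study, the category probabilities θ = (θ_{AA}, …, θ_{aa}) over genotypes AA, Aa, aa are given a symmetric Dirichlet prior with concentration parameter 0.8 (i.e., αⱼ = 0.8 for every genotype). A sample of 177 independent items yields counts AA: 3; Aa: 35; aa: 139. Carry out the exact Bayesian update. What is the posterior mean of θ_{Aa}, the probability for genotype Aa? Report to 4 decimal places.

The Dirichlet prior is conjugate to the Multinomial likelihood: each posterior αⱼ = prior αⱼ + observed count nⱼ.
Posterior concentration: (3.8, 35.8, 139.8), total = 179.4.
E[θ_{Aa}|data] = α_{Aa}/Σα = 35.8/179.4 = 0.1996.

0.1996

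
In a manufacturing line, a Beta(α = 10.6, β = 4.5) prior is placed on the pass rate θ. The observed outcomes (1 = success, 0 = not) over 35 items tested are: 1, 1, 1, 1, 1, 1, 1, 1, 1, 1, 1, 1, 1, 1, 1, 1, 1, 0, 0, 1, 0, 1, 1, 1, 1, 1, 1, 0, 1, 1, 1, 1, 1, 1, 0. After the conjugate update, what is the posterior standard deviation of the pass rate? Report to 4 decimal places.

The Beta prior is conjugate to a Binomial/Bernoulli likelihood; the update adds successes to α and failures to β.
Posterior: Beta(α+k, β+n−k) = Beta(10.6+30, 4.5+5) = Beta(40.6, 9.5).
Var = αβ/((α+β)²(α+β+1)) = 40.6·9.5/(50.1²·51.1) = 0.00300714; SD = √0.00300714 = 0.0548.

0.0548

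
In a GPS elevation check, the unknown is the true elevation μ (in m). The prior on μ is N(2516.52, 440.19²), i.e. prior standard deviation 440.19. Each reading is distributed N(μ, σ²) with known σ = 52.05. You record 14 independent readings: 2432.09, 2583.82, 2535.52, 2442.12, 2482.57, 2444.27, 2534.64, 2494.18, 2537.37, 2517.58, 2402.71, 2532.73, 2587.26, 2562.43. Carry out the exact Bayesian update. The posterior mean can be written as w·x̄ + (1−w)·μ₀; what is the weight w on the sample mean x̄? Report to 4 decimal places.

For Normal data with known variance σ², a Normal(μ₀, σ₀²) prior on μ is conjugate. Posterior precision = 1/σ₀² + n/σ²; posterior mean is the precision-weighted average of μ₀ and x̄.
σ₀² = 440.19² = 193767.2361, σ² = 52.05² = 2709.2025. Prior precision 1/σ₀² = 1/193767.2361; data precision n/σ² = 14/2709.2025.
w = (n/σ²)/(1/σ₀² + n/σ²) = n·σ₀²/(σ² + n·σ₀²) = 14·193767.2361/(2709.2025 + 14·193767.2361) = 2712741.3054/2715450.5079 = 0.9990.

0.9990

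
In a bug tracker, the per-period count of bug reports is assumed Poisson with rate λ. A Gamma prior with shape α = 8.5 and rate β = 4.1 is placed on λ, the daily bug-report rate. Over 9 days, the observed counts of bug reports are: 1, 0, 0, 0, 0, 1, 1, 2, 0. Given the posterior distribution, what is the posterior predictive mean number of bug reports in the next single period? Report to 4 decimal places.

With a Gamma(shape α, rate β) prior, the Poisson likelihood is conjugate: the posterior is Gamma(α + ΣXᵢ, β + n).
Sum of counts S = 5 over n = 9 days.
Posterior: Gamma(α+S, β+n) = Gamma(8.5+5, 4.1+9) = Gamma(13.5, 13.1).
The predictive distribution for one future period is NegBinom with mean α/β = 1.0305.

1.0305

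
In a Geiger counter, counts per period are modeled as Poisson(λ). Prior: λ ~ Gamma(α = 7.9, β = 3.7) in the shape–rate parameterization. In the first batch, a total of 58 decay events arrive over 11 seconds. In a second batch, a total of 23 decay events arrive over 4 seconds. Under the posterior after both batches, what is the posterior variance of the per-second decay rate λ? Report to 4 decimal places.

0.2542

With a Gamma(shape α, rate β) prior, the Poisson likelihood is conjugate: the posterior is Gamma(α + ΣXᵢ, β + n).
After batch 1: Gamma(α+S, β+n) = Gamma(7.9+58, 3.7+11) = Gamma(65.9, 14.7).
After batch 2: Gamma(α+S, β+n) = Gamma(65.9+23, 14.7+4) = Gamma(88.9, 18.7).
Var = α/β² = 88.9/18.7² = 0.2542.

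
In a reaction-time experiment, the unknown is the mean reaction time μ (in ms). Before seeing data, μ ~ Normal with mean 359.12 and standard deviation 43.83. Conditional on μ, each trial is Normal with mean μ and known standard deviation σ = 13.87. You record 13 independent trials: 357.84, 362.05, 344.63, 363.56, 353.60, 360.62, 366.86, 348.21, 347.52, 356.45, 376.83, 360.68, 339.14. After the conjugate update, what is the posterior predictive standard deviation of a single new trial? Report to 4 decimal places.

For Normal data with known variance σ², a Normal(μ₀, σ₀²) prior on μ is conjugate. Posterior precision = 1/σ₀² + n/σ²; posterior mean is the precision-weighted average of μ₀ and x̄.
σ₀² = 43.83² = 1921.0689, σ² = 13.87² = 192.3769; σ² + n·σ₀² = 192.3769 + 13·1921.0689 = 25166.2726.
Posterior precision = 1/σ₀² + n/σ² = 1/1921.0689 + 13/192.3769 = (σ² + n·σ₀²)/(σ₀²σ²) = 25166.2726/(1921.0689·192.3769); posterior variance σₙ² = σ₀²σ²/(σ² + n·σ₀²) = 1921.0689·192.3769/25166.2726 = 14.685102.
Predictive variance for one new observation = σₙ² + σ² = 1921.0689·192.3769/25166.2726 + 192.3769 = σ²·(σ₀² + 25166.2726)/25166.2726 = 192.3769·27087.3415/25166.2726 = 207.062002; SD = √(192.3769·27087.3415/25166.2726) = 14.3896.

14.3896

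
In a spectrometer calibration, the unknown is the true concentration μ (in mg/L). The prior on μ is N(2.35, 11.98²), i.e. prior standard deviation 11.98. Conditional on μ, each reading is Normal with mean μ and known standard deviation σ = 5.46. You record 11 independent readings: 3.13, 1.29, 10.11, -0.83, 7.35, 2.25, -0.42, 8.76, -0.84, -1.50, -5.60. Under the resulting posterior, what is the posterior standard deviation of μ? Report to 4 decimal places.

1.6309

For Normal data with known variance σ², a Normal(μ₀, σ₀²) prior on μ is conjugate. Posterior precision = 1/σ₀² + n/σ²; posterior mean is the precision-weighted average of μ₀ and x̄.
σ₀² = 11.98² = 143.5204, σ² = 5.46² = 29.8116; σ² + n·σ₀² = 29.8116 + 11·143.5204 = 1608.536.
Posterior precision = 1/σ₀² + n/σ² = 1/143.5204 + 11/29.8116 = (σ² + n·σ₀²)/(σ₀²σ²) = 1608.536/(143.5204·29.8116); posterior variance σₙ² = σ₀²σ²/(σ² + n·σ₀²) = 143.5204·29.8116/1608.536 = 2.659917.
Posterior SD = √σₙ² = √(143.5204·29.8116/1608.536) = 1.6309.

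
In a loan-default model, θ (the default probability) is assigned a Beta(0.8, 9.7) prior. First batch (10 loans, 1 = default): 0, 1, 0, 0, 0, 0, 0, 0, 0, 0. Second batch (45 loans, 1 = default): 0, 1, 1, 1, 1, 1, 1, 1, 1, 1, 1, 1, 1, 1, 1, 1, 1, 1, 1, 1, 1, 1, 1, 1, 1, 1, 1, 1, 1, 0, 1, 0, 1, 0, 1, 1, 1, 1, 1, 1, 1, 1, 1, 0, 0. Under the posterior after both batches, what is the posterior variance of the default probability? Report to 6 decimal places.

The Beta prior is conjugate to a Binomial/Bernoulli likelihood; the update adds successes to α and failures to β.
After batch 1: Beta(0.8+1, 9.7+9) = Beta(1.8, 18.7).
After batch 2: Beta(1.8+39, 18.7+6) = Beta(40.8, 24.7).
Var = αβ/((α+β)²(α+β+1)) = 40.8·24.7/(65.5²·66.5) = 0.003532.

0.003532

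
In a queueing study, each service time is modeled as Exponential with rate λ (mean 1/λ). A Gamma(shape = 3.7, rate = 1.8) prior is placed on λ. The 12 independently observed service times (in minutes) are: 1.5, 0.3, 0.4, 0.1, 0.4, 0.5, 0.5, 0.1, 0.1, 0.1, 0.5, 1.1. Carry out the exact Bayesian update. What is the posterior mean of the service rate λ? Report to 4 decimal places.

With a Gamma(shape α, rate β) prior on the exponential rate λ, the posterior after n observations with total T = Σxᵢ is Gamma(α+n, β+T).
Sum of observations T = 5.6 minutes; n = 12.
Posterior: Gamma(3.7+12, 1.8+5.6) = Gamma(15.7, 7.4).
Posterior mean of λ = α/β = 15.7/7.4 = 2.1216.

2.1216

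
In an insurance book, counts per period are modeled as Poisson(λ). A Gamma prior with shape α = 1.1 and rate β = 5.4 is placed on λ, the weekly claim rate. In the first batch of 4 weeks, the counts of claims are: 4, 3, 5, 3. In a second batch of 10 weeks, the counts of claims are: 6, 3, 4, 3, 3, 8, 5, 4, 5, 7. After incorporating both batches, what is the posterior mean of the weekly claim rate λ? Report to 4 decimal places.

With a Gamma(shape α, rate β) prior, the Poisson likelihood is conjugate: the posterior is Gamma(α + ΣXᵢ, β + n).
Batch 1: sum of counts S = 15 over n = 4 weeks.
After batch 1: Gamma(α+S, β+n) = Gamma(1.1+15, 5.4+4) = Gamma(16.1, 9.4).
Batch 2: sum of counts S = 48 over n = 10 weeks.
After batch 2: Gamma(α+S, β+n) = Gamma(16.1+48, 9.4+10) = Gamma(64.1, 19.4).
Posterior mean = α/β = 64.1/19.4 = 3.3041.

3.3041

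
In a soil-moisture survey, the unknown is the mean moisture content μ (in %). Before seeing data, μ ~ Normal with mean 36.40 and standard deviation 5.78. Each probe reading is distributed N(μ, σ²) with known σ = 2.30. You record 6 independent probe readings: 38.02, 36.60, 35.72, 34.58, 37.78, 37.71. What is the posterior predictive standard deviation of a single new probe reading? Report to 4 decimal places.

For Normal data with known variance σ², a Normal(μ₀, σ₀²) prior on μ is conjugate. Posterior precision = 1/σ₀² + n/σ²; posterior mean is the precision-weighted average of μ₀ and x̄.
σ₀² = 5.78² = 33.4084, σ² = 2.30² = 5.29; σ² + n·σ₀² = 5.29 + 6·33.4084 = 205.7404.
Posterior precision = 1/σ₀² + n/σ² = 1/33.4084 + 6/5.29 = (σ² + n·σ₀²)/(σ₀²σ²) = 205.7404/(33.4084·5.29); posterior variance σₙ² = σ₀²σ²/(σ² + n·σ₀²) = 33.4084·5.29/205.7404 = 0.858997.
Predictive variance for one new observation = σₙ² + σ² = 33.4084·5.29/205.7404 + 5.29 = σ²·(σ₀² + 205.7404)/205.7404 = 5.29·239.1488/205.7404 = 6.148997; SD = √(5.29·239.1488/205.7404) = 2.4797.

2.4797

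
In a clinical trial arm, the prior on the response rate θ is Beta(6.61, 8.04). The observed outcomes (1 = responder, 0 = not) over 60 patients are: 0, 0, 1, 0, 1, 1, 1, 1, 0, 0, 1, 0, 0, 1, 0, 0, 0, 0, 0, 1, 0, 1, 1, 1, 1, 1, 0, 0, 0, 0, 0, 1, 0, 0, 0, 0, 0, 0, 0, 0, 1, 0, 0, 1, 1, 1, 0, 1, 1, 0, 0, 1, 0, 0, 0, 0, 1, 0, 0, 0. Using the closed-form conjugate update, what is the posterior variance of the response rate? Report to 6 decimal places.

The Beta prior is conjugate to a Binomial/Bernoulli likelihood; the update adds successes to α and failures to β.
Posterior: Beta(α+k, β+n−k) = Beta(6.61+22, 8.04+38) = Beta(28.61, 46.04).
Var = αβ/((α+β)²(α+β+1)) = 28.61·46.04/(74.65²·75.65) = 0.003125.

0.003125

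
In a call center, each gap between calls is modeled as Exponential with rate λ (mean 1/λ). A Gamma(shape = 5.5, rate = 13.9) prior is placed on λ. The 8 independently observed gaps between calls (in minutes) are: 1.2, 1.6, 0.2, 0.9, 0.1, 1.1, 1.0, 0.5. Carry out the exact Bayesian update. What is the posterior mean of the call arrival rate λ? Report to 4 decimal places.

0.6585

With a Gamma(shape α, rate β) prior on the exponential rate λ, the posterior after n observations with total T = Σxᵢ is Gamma(α+n, β+T).
Sum of observations T = 6.6 minutes; n = 8.
Posterior: Gamma(5.5+8, 13.9+6.6) = Gamma(13.5, 20.5).
Posterior mean of λ = α/β = 13.5/20.5 = 0.6585.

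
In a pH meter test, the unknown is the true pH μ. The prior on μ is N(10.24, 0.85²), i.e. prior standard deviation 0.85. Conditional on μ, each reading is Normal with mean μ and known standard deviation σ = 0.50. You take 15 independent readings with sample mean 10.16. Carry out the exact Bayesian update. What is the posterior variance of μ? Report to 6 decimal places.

For Normal data with known variance σ², a Normal(μ₀, σ₀²) prior on μ is conjugate. Posterior precision = 1/σ₀² + n/σ²; posterior mean is the precision-weighted average of μ₀ and x̄.
σ₀² = 0.85² = 0.7225, σ² = 0.50² = 0.25; σ² + n·σ₀² = 0.25 + 15·0.7225 = 11.0875.
Posterior precision = 1/σ₀² + n/σ² = 1/0.7225 + 15/0.25 = (σ² + n·σ₀²)/(σ₀²σ²) = 11.0875/(0.7225·0.25); posterior variance σₙ² = σ₀²σ²/(σ² + n·σ₀²) = 0.7225·0.25/11.0875 = 0.016291.

0.016291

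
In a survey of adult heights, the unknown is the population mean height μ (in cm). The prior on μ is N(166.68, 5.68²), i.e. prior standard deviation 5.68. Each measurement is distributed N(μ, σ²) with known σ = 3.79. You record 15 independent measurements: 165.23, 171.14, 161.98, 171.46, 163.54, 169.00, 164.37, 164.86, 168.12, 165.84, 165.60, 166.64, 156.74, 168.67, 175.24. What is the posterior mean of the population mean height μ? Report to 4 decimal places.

166.5654

For Normal data with known variance σ², a Normal(μ₀, σ₀²) prior on μ is conjugate. Posterior precision = 1/σ₀² + n/σ²; posterior mean is the precision-weighted average of μ₀ and x̄.
Σxᵢ = 165.23 + 171.14 + 161.98 + 171.46 + 163.54 + 169.00 + 164.37 + 164.86 + 168.12 + 165.84 + 165.60 + 166.64 + 156.74 + 168.67 + 175.24 = 2498.43, so n·x̄ = 2498.43.
σ₀² = 5.68² = 32.2624, σ² = 3.79² = 14.3641; σ² + n·σ₀² = 14.3641 + 15·32.2624 = 498.3001.
Posterior mean = (μ₀/σ₀² + n·x̄/σ²)/(1/σ₀² + n/σ²) = (σ²·μ₀ + σ₀²·n·x̄)/(σ² + n·σ₀²) = (14.3641·166.68 + 32.2624·2498.43)/498.3001 = 82999.55622/498.3001 = 166.5654.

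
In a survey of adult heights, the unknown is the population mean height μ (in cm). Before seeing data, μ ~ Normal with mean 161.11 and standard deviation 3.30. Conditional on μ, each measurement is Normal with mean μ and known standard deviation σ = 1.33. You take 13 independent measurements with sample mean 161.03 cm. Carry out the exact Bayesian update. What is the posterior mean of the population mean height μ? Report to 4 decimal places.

161.0310

For Normal data with known variance σ², a Normal(μ₀, σ₀²) prior on μ is conjugate. Posterior precision = 1/σ₀² + n/σ²; posterior mean is the precision-weighted average of μ₀ and x̄.
n·x̄ = 13·161.03 = 2093.39.
σ₀² = 3.30² = 10.89, σ² = 1.33² = 1.7689; σ² + n·σ₀² = 1.7689 + 13·10.89 = 143.3389.
Posterior mean = (μ₀/σ₀² + n·x̄/σ²)/(1/σ₀² + n/σ²) = (σ²·μ₀ + σ₀²·n·x̄)/(σ² + n·σ₀²) = (1.7689·161.11 + 10.89·2093.39)/143.3389 = 23082.004579/143.3389 = 161.0310.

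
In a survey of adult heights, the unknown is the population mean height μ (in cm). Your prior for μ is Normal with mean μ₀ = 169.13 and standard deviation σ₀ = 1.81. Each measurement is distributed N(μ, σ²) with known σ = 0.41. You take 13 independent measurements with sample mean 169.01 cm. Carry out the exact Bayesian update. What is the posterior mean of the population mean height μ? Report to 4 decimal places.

For Normal data with known variance σ², a Normal(μ₀, σ₀²) prior on μ is conjugate. Posterior precision = 1/σ₀² + n/σ²; posterior mean is the precision-weighted average of μ₀ and x̄.
n·x̄ = 13·169.01 = 2197.13.
σ₀² = 1.81² = 3.2761, σ² = 0.41² = 0.1681; σ² + n·σ₀² = 0.1681 + 13·3.2761 = 42.7574.
Posterior mean = (μ₀/σ₀² + n·x̄/σ²)/(1/σ₀² + n/σ²) = (σ²·μ₀ + σ₀²·n·x̄)/(σ² + n·σ₀²) = (0.1681·169.13 + 3.2761·2197.13)/42.7574 = 7226.448346/42.7574 = 169.0105.

169.0105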